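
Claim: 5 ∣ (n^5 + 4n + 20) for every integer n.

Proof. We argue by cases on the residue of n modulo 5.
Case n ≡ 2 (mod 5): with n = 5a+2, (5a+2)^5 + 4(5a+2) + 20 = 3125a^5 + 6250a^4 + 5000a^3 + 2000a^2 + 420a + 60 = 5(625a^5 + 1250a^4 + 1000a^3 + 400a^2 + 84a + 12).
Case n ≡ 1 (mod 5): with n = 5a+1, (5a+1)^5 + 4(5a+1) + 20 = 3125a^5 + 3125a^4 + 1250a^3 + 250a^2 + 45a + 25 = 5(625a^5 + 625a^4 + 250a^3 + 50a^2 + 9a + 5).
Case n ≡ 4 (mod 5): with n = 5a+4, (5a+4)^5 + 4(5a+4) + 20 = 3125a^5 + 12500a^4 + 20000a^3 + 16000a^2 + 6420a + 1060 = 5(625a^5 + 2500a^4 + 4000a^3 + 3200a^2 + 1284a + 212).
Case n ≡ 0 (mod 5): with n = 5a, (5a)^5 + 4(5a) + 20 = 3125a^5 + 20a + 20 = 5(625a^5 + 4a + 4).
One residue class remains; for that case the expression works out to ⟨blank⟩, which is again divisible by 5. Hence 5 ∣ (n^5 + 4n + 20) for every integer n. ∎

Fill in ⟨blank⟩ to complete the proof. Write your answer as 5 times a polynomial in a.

The residues treated are {2, 1, 4, 0}, so the missing case is n ≡ 3 (mod 5); write n = 5a+3.
Then (5a+3)^5 + 4(5a+3) + 20 = 3125a^5 + 9375a^4 + 11250a^3 + 6750a^2 + 2045a + 275 = 5(625a^5 + 1875a^4 + 2250a^3 + 1350a^2 + 409a + 55).

5(625a^5 + 1875a^4 + 2250a^3 + 1350a^2 + 409a + 55)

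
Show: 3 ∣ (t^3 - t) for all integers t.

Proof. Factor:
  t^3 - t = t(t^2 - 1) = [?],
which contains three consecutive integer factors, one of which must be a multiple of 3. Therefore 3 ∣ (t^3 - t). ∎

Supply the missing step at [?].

(t - 1)t(t + 1)

t(t^2 - 1) = t(t - 1)(t + 1) = (t - 1)t(t + 1).
These three factors are consecutive integers, so their product is divisible by 3.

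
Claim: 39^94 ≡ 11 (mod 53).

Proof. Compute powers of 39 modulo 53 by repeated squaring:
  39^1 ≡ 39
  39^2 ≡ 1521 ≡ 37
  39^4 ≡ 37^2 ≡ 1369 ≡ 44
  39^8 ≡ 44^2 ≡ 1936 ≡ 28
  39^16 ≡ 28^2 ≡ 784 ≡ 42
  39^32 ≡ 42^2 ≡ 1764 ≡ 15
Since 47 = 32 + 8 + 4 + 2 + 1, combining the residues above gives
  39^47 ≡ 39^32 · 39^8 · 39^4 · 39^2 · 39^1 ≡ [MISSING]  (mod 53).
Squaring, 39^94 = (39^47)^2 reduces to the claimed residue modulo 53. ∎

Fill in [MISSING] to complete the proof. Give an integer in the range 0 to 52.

8

39^32 · 39^8 · 39^4 · 39^2 · 39^1 ≡ 15 · 28 · 44 · 37 · 39 = 26666640.
26666640 mod 53 = 8, so 39^47 ≡ 8 (mod 53).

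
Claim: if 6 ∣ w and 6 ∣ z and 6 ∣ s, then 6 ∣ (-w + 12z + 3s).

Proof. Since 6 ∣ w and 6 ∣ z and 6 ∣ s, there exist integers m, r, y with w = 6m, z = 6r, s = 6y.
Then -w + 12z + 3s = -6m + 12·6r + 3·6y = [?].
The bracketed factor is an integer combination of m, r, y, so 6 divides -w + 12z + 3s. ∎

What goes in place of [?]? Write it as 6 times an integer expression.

Pull the common 6 out of every term: -6m + 12·6r + 3·6y = 6(-m + 12r + 3y).
-m + 12r + 3y is an integer, which exhibits the divisibility.

6(-m + 12r + 3y)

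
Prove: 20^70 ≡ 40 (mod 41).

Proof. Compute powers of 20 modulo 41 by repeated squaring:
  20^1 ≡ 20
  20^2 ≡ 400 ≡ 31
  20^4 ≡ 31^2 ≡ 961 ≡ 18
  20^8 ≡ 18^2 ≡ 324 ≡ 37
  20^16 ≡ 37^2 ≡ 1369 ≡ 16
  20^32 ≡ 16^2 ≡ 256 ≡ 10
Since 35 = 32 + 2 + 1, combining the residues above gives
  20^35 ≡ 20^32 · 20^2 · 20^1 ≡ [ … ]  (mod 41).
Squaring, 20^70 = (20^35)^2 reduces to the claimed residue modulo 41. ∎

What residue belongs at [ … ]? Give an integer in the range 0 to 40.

9

20^32 · 20^2 · 20^1 ≡ 10 · 31 · 20 = 6200.
6200 mod 41 = 9, so 20^35 ≡ 9 (mod 41).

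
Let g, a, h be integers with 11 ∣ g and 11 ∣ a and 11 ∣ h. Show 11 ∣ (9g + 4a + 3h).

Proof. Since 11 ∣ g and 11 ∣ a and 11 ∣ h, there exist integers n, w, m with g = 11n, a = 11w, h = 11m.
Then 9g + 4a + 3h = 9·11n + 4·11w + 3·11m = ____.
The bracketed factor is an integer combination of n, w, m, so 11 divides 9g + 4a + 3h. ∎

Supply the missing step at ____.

Each term has a factor of 11: 9·11n + 4·11w + 3·11m = 11·(3m + 9n + 4w).
Since 3m + 9n + 4w is an integer, 11 ∣ (9g + 4a + 3h).

11(3m + 9n + 4w)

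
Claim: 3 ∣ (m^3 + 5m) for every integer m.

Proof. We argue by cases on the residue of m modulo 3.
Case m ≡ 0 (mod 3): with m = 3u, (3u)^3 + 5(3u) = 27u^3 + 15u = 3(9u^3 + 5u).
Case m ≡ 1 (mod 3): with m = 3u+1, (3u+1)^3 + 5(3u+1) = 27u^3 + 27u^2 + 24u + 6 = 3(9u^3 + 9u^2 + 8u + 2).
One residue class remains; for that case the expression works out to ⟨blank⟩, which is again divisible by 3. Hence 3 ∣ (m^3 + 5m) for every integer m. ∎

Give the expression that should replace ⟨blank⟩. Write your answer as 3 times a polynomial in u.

3(9u^3 + 18u^2 + 17u + 6)

The residues treated are {0, 1}, so the missing case is m ≡ 2 (mod 3); write m = 3u+2.
Then (3u+2)^3 + 5(3u+2) = 27u^3 + 54u^2 + 51u + 18 = 3(9u^3 + 18u^2 + 17u + 6).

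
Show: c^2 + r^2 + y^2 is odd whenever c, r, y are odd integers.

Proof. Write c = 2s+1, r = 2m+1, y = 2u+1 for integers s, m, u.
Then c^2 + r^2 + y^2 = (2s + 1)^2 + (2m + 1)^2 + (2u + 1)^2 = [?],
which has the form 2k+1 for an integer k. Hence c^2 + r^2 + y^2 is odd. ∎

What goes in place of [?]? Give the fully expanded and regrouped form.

Expanding: (2s + 1)^2 + (2m + 1)^2 + (2u + 1)^2 = 4m^2 + 4m + 4s^2 + 4s + 4u^2 + 4u + 3.
Every term except the constant is even, so this is 2(2m^2 + 2m + 2s^2 + 2s + 2u^2 + 2u + 1) + 1,
and 2m^2 + 2m + 2s^2 + 2s + 2u^2 + 2u + 1 ∈ ℤ gives the required form.

2(2m^2 + 2m + 2s^2 + 2s + 2u^2 + 2u + 1) + 1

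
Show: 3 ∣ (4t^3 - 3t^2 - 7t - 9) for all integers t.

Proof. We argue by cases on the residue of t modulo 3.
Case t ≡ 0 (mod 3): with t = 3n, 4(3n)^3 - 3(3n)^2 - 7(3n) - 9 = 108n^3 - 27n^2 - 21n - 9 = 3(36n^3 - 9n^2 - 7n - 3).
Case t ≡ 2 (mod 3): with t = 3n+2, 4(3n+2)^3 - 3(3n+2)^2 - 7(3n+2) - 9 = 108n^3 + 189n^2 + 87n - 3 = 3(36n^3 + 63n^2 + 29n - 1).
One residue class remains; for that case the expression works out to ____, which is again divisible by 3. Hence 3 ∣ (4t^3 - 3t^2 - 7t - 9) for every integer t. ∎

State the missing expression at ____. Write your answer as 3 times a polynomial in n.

3(36n^3 + 27n^2 - n - 5)

Only t ≡ 1 (mod 3) is unaccounted for. Put t = 3n+1:
4(3n+1)^3 - 3(3n+1)^2 - 7(3n+1) - 9 expands to 108n^3 + 81n^2 - 3n - 15,
and factoring out 3 leaves 3(36n^3 + 27n^2 - n - 5).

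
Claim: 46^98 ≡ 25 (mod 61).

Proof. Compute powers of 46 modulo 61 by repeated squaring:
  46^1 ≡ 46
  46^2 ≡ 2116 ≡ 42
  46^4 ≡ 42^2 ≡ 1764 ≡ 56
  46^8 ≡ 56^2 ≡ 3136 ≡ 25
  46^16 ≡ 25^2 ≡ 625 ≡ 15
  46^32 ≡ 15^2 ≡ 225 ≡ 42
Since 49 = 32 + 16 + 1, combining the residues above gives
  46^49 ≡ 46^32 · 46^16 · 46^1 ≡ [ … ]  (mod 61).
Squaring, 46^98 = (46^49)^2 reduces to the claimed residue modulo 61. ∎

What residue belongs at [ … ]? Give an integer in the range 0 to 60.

46^32 · 46^16 · 46^1 ≡ 42 · 15 · 46 = 28980.
28980 mod 61 = 5, so 46^49 ≡ 5 (mod 61).

5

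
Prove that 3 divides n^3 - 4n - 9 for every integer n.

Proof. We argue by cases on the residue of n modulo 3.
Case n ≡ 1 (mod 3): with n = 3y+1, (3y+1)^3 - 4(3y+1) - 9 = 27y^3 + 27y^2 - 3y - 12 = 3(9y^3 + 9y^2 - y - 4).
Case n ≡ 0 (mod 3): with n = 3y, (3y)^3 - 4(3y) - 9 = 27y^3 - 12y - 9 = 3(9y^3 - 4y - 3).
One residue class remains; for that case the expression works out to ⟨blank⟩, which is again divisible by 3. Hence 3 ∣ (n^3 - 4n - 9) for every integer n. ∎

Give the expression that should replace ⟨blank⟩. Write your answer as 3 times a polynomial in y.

The residues treated are {1, 0}, so the missing case is n ≡ 2 (mod 3); write n = 3y+2.
Then (3y+2)^3 - 4(3y+2) - 9 = 27y^3 + 54y^2 + 24y - 9 = 3(9y^3 + 18y^2 + 8y - 3).

3(9y^3 + 18y^2 + 8y - 3)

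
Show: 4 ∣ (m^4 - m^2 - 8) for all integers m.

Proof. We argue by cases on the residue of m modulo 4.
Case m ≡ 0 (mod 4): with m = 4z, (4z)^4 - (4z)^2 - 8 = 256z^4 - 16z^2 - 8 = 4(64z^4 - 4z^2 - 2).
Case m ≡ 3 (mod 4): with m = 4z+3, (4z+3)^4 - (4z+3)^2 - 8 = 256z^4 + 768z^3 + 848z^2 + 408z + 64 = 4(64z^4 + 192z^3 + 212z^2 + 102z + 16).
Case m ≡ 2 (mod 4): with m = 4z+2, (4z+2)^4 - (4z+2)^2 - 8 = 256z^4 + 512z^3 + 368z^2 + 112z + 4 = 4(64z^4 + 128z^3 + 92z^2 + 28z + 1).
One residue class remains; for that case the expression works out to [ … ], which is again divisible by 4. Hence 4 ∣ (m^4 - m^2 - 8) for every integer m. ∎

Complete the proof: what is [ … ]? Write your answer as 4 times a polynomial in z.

4(64z^4 + 64z^3 + 20z^2 + 2z - 2)

The residues treated are {0, 3, 2}, so the missing case is m ≡ 1 (mod 4); write m = 4z+1.
Then (4z+1)^4 - (4z+1)^2 - 8 = 256z^4 + 256z^3 + 80z^2 + 8z - 8 = 4(64z^4 + 64z^3 + 20z^2 + 2z - 2).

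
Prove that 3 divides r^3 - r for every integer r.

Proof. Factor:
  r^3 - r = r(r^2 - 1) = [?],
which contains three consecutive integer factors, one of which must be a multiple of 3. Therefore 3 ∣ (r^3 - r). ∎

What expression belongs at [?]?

(r - 1)r(r + 1)

r(r^2 - 1) = r(r - 1)(r + 1) = (r - 1)r(r + 1).
These three factors are consecutive integers, so their product is divisible by 3.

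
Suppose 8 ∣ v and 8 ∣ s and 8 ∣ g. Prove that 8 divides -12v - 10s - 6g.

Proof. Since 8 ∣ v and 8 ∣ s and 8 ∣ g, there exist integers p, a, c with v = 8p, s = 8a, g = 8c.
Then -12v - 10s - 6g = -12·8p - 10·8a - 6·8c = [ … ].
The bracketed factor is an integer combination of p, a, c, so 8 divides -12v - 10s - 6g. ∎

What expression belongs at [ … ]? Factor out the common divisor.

Each term has a factor of 8: -12·8p - 10·8a - 6·8c = 8·(-10a - 6c - 12p).
Since -10a - 6c - 12p is an integer, 8 ∣ (-12v - 10s - 6g).

8(-10a - 6c - 12p)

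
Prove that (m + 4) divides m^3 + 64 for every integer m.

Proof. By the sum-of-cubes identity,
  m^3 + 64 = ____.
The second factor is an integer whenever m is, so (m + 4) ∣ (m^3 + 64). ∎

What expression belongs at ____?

Polynomial division of m^3 + 64 by m + 4 leaves remainder 0 and quotient m^2 - 4m + 16.
Hence m^3 + 64 = (m + 4)(m^2 - 4m + 16).

(m + 4)(m^2 - 4m + 16)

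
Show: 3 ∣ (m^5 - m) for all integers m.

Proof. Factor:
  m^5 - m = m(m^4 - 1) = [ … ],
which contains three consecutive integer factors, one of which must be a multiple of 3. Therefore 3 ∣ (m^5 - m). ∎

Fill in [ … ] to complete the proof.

(m - 1)m(m + 1)(m^2 + 1)

m^4 - 1 = (m^2 - 1)(m^2 + 1), and m^2 - 1 = (m-1)(m+1).
So m(m^4 - 1) = (m - 1)m(m + 1)(m^2 + 1).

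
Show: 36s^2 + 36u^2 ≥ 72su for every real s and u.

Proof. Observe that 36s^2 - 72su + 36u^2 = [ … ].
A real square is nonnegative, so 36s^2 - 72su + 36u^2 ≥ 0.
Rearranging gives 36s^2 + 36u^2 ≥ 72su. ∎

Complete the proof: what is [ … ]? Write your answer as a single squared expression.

The leading and trailing coefficients are 6^2 and 6^2, and 72 = 2·6·6, so the trinomial is (6s - 6u)^2.
Hence 36s^2 - 72su + 36u^2 ≥ 0.

(6s - 6u)^2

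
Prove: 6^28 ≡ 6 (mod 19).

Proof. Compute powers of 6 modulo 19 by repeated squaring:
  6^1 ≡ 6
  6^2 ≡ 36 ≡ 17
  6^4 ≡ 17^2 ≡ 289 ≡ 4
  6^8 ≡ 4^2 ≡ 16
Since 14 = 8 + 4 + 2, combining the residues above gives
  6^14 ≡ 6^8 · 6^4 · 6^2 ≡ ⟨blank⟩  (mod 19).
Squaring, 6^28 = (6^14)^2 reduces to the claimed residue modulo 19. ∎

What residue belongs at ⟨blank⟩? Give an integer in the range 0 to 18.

5

6^8 · 6^4 · 6^2 ≡ 16 · 4 · 17 = 1088.
1088 mod 19 = 5, so 6^14 ≡ 5 (mod 19).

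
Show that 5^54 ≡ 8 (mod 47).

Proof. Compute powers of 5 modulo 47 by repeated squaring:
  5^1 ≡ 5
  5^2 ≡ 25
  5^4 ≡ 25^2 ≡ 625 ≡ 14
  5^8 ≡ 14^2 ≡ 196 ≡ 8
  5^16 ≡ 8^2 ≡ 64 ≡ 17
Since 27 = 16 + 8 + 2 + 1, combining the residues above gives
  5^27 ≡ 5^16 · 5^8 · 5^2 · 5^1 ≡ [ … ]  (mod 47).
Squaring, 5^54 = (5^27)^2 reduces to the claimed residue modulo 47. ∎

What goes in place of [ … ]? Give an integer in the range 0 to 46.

33

5^16 · 5^8 · 5^2 · 5^1 ≡ 17 · 8 · 25 · 5 = 17000.
17000 mod 47 = 33, so 5^27 ≡ 33 (mod 47).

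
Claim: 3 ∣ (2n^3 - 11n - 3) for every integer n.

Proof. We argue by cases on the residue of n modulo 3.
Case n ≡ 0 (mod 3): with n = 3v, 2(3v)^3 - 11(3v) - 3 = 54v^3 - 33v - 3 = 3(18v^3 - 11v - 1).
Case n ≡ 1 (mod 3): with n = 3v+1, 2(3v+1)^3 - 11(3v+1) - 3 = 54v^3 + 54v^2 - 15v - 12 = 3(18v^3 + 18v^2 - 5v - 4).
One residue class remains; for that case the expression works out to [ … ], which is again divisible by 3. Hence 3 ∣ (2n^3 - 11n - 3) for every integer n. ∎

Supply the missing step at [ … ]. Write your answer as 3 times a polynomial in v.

3(18v^3 + 36v^2 + 13v - 3)

Only n ≡ 2 (mod 3) is unaccounted for. Put n = 3v+2:
2(3v+2)^3 - 11(3v+2) - 3 expands to 54v^3 + 108v^2 + 39v - 9,
and factoring out 3 leaves 3(18v^3 + 36v^2 + 13v - 3).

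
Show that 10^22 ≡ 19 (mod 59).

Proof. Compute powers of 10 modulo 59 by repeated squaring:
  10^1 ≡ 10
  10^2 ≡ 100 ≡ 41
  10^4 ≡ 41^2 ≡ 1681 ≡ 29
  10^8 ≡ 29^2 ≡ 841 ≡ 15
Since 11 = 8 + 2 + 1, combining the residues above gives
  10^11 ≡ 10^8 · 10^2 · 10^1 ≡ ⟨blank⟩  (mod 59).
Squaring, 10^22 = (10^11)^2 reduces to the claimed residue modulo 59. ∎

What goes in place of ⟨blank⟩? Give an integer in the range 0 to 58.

14

Multiply the listed residues: 15 · 41 · 10 = 615 → 6150.
Reducing modulo 59: 6150 = 104·59 + 14, so 10^11 ≡ 14.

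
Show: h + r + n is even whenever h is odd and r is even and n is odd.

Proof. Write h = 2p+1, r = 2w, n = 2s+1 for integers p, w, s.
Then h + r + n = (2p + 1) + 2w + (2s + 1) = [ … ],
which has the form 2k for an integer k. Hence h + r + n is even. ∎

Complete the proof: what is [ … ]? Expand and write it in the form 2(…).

2(p + s + w + 1)

(2p + 1) + 2w + (2s + 1) = 2p + 2s + 2w + 2
= 2(p + s + w + 1).
Since p + s + w + 1 is an integer, the sum is of the form 2k for an integer k.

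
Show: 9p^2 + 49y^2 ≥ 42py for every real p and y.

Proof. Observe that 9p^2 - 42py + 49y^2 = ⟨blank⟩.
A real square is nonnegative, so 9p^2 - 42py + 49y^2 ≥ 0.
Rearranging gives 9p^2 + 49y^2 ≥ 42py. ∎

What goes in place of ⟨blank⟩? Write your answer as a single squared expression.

9p^2 - 42py + 49y^2 is a perfect-square trinomial: the outer terms are (3p)^2 and (7y)^2, and the cross term is -2·3p·7y.
So 9p^2 - 42py + 49y^2 = (3p - 7y)^2 ≥ 0.

(3p - 7y)^2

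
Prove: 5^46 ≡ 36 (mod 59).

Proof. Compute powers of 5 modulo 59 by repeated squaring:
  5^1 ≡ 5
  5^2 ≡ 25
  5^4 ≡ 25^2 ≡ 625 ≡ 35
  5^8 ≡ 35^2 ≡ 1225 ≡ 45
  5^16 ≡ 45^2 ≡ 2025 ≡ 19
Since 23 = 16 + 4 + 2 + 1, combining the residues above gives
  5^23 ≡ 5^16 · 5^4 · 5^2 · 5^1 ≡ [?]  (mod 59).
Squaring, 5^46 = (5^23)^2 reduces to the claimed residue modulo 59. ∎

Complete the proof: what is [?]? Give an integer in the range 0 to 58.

53

5^16 · 5^4 · 5^2 · 5^1 ≡ 19 · 35 · 25 · 5 = 83125.
83125 mod 59 = 53, so 5^23 ≡ 53 (mod 59).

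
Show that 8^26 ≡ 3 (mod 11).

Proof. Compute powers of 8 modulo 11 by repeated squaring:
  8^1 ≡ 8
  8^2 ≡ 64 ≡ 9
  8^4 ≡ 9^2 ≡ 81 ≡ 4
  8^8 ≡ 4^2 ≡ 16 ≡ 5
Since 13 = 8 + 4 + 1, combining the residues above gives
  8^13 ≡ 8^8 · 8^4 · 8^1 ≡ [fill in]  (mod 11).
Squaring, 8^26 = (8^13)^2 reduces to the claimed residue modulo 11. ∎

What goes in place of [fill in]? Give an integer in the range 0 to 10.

6

Multiply the listed residues: 5 · 4 · 8 = 20 → 160.
Reducing modulo 11: 160 = 14·11 + 6, so 8^13 ≡ 6.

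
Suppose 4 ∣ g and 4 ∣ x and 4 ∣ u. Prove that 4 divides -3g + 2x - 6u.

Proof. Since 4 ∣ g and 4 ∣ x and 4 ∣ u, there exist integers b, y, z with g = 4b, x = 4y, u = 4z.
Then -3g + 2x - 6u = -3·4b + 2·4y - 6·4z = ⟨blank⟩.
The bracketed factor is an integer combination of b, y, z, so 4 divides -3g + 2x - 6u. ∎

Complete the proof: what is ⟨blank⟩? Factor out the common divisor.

4(-3b + 2y - 6z)

Pull the common 4 out of every term: -3·4b + 2·4y - 6·4z = 4(-3b + 2y - 6z).
-3b + 2y - 6z is an integer, which exhibits the divisibility.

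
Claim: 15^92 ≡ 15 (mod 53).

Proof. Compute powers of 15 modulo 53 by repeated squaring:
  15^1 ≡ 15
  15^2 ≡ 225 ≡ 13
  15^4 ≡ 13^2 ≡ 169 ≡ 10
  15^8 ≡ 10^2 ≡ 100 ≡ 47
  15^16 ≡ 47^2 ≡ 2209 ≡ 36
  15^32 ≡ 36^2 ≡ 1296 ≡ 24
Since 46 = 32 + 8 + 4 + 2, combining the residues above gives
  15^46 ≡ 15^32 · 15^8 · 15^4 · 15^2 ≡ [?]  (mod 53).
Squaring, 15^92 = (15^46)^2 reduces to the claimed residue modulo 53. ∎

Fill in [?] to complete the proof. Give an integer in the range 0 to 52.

Multiply the listed residues: 24 · 47 · 10 · 13 = 1128 → 11280 → 146640.
Reducing modulo 53: 146640 = 2766·53 + 42, so 15^46 ≡ 42.

42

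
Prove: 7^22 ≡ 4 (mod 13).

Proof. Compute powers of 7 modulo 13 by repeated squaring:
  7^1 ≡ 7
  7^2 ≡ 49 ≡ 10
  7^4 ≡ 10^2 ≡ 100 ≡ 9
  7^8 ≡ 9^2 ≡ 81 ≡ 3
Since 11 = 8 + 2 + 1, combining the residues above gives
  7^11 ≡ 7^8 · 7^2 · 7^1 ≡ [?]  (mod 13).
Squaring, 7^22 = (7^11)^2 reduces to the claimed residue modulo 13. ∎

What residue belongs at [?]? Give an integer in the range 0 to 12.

2

7^8 · 7^2 · 7^1 ≡ 3 · 10 · 7 = 210.
210 mod 13 = 2, so 7^11 ≡ 2 (mod 13).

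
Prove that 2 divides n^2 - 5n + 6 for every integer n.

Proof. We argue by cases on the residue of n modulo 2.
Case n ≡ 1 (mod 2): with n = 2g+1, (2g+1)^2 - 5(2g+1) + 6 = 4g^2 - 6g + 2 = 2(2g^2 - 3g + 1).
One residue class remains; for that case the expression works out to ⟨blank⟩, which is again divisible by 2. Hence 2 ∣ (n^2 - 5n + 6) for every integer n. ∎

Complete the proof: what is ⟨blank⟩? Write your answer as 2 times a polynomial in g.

2(2g^2 - 5g + 3)

Only n ≡ 0 (mod 2) is unaccounted for. Put n = 2g:
(2g)^2 - 5(2g) + 6 expands to 4g^2 - 10g + 6,
and factoring out 2 leaves 2(2g^2 - 5g + 3).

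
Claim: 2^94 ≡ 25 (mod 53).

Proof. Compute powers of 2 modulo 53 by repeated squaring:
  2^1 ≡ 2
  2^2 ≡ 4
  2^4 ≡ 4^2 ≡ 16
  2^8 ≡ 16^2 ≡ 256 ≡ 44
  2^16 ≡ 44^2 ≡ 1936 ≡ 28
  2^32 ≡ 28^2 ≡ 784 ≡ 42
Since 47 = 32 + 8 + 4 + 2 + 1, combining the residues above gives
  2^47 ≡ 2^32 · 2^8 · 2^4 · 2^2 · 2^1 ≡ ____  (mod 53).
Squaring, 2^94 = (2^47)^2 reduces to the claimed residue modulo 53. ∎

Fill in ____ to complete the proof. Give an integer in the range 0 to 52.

Multiply the listed residues: 42 · 44 · 16 · 4 · 2 = 1848 → 29568 → 118272 → 236544.
Reducing modulo 53: 236544 = 4463·53 + 5, so 2^47 ≡ 5.

5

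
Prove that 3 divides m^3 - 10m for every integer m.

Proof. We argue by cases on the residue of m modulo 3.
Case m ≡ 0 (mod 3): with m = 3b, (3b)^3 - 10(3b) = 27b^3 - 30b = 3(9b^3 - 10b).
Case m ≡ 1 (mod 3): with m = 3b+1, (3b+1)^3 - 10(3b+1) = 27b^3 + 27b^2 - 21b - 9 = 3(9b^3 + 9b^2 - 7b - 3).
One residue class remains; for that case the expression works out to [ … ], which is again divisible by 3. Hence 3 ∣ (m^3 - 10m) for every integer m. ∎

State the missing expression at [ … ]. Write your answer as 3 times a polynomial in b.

3(9b^3 + 18b^2 + 2b - 4)

The residues treated are {0, 1}, so the missing case is m ≡ 2 (mod 3); write m = 3b+2.
Then (3b+2)^3 - 10(3b+2) = 27b^3 + 54b^2 + 6b - 12 = 3(9b^3 + 18b^2 + 2b - 4).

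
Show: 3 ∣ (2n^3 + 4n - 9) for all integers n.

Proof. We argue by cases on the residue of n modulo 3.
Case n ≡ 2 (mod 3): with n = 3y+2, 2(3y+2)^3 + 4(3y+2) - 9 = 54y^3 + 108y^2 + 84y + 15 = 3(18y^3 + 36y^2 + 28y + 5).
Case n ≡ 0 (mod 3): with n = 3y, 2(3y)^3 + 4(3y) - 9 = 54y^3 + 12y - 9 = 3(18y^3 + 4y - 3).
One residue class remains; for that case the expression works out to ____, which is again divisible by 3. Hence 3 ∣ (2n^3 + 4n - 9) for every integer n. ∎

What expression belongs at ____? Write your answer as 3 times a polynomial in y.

Only n ≡ 1 (mod 3) is unaccounted for. Put n = 3y+1:
2(3y+1)^3 + 4(3y+1) - 9 expands to 54y^3 + 54y^2 + 30y - 3,
and factoring out 3 leaves 3(18y^3 + 18y^2 + 10y - 1).

3(18y^3 + 18y^2 + 10y - 1)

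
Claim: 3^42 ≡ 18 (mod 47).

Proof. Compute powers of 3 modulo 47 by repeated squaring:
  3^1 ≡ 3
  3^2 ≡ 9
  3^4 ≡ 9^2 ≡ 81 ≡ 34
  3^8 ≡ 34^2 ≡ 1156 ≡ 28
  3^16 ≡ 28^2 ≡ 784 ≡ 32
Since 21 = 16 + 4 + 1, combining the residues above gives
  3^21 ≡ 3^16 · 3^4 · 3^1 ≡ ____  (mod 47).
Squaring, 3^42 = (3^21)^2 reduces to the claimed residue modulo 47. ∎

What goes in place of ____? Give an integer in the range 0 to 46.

3^16 · 3^4 · 3^1 ≡ 32 · 34 · 3 = 3264.
3264 mod 47 = 21, so 3^21 ≡ 21 (mod 47).

21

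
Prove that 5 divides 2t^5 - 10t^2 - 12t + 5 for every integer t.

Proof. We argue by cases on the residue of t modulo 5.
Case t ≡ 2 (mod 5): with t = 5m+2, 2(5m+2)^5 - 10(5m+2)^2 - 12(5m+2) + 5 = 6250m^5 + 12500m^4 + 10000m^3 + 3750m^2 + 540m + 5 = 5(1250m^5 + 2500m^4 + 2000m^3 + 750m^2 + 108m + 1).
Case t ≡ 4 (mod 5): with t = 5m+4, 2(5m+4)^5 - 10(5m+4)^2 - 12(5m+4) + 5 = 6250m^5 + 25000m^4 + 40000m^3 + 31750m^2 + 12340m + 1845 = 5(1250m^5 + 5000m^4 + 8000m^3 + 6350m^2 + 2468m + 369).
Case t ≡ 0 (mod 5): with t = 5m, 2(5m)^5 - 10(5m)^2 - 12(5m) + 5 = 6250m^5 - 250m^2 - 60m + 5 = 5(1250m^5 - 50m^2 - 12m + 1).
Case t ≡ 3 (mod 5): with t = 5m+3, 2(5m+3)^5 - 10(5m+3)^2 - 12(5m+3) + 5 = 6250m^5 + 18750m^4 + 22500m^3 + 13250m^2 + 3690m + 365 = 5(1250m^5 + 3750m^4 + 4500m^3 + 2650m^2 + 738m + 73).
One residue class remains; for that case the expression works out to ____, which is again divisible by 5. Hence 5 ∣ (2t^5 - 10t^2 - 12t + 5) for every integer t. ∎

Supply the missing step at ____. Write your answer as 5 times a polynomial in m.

5(1250m^5 + 1250m^4 + 500m^3 + 50m^2 - 22m - 3)

Only t ≡ 1 (mod 5) is unaccounted for. Put t = 5m+1:
2(5m+1)^5 - 10(5m+1)^2 - 12(5m+1) + 5 expands to 6250m^5 + 6250m^4 + 2500m^3 + 250m^2 - 110m - 15,
and factoring out 5 leaves 5(1250m^5 + 1250m^4 + 500m^3 + 50m^2 - 22m - 3).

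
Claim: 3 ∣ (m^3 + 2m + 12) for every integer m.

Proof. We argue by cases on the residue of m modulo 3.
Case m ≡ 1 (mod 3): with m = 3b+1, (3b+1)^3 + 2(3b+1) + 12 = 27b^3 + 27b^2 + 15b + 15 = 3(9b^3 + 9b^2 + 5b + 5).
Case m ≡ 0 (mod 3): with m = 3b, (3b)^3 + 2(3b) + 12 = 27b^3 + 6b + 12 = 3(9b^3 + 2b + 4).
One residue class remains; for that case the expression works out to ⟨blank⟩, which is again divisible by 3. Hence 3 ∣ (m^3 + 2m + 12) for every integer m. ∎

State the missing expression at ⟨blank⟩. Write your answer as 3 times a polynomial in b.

The residues treated are {1, 0}, so the missing case is m ≡ 2 (mod 3); write m = 3b+2.
Then (3b+2)^3 + 2(3b+2) + 12 = 27b^3 + 54b^2 + 42b + 24 = 3(9b^3 + 18b^2 + 14b + 8).

3(9b^3 + 18b^2 + 14b + 8)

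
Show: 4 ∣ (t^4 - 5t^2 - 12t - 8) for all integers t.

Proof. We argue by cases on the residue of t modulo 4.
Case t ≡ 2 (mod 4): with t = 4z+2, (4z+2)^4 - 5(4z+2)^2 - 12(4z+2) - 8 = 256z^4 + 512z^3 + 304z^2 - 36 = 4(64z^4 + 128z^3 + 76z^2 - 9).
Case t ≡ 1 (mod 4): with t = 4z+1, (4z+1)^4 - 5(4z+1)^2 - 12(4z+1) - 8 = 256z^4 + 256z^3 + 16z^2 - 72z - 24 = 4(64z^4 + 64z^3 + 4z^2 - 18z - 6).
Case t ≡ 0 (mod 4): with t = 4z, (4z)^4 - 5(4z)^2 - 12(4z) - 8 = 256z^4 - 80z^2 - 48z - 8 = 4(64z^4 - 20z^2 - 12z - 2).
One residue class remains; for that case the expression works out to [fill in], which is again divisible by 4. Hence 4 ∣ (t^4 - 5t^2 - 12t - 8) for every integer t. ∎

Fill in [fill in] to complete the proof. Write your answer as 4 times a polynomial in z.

Only t ≡ 3 (mod 4) is unaccounted for. Put t = 4z+3:
(4z+3)^4 - 5(4z+3)^2 - 12(4z+3) - 8 expands to 256z^4 + 768z^3 + 784z^2 + 264z - 8,
and factoring out 4 leaves 4(64z^4 + 192z^3 + 196z^2 + 66z - 2).

4(64z^4 + 192z^3 + 196z^2 + 66z - 2)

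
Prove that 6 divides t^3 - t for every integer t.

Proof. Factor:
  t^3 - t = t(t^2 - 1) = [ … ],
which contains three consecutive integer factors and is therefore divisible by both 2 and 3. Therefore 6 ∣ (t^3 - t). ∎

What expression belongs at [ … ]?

t(t^2 - 1) = t(t - 1)(t + 1) = (t - 1)t(t + 1).
These three factors are consecutive integers, so their product is divisible by 6.

(t - 1)t(t + 1)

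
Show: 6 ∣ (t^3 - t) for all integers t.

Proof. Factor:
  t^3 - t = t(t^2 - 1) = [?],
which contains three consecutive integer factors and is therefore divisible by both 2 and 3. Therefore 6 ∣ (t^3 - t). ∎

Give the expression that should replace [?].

t(t^2 - 1) = t(t - 1)(t + 1) = (t - 1)t(t + 1).
These three factors are consecutive integers, so their product is divisible by 6.

(t - 1)t(t + 1)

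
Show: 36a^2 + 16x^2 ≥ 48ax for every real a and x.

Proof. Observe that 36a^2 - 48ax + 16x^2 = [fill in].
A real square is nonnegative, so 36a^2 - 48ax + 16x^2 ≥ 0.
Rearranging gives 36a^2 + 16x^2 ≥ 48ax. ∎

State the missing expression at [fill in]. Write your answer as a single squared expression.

36a^2 - 48ax + 16x^2 is a perfect-square trinomial: the outer terms are (6a)^2 and (4x)^2, and the cross term is -2·6a·4x.
So 36a^2 - 48ax + 16x^2 = (6a - 4x)^2 ≥ 0.

(6a - 4x)^2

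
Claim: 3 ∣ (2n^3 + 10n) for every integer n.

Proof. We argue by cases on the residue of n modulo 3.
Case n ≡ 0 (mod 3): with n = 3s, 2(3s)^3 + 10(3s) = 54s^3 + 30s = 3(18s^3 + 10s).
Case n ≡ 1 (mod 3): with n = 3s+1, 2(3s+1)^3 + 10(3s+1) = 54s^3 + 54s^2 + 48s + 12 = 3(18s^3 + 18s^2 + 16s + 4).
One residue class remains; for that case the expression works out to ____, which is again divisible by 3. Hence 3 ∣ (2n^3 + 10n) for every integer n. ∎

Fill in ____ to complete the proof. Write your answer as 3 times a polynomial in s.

The residues treated are {0, 1}, so the missing case is n ≡ 2 (mod 3); write n = 3s+2.
Then 2(3s+2)^3 + 10(3s+2) = 54s^3 + 108s^2 + 102s + 36 = 3(18s^3 + 36s^2 + 34s + 12).

3(18s^3 + 36s^2 + 34s + 12)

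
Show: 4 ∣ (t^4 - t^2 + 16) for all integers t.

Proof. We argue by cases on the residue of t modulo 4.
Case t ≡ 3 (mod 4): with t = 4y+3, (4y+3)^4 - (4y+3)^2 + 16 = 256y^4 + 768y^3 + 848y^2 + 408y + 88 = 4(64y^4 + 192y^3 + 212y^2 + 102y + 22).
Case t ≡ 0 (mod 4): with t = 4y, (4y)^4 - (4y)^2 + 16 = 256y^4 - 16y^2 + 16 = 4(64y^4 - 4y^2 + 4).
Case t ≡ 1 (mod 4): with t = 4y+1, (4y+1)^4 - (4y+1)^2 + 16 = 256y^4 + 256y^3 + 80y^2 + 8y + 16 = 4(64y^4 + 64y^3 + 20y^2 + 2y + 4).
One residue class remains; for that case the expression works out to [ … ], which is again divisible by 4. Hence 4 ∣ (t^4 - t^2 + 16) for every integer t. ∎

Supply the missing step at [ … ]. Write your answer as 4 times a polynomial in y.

4(64y^4 + 128y^3 + 92y^2 + 28y + 7)

Only t ≡ 2 (mod 4) is unaccounted for. Put t = 4y+2:
(4y+2)^4 - (4y+2)^2 + 16 expands to 256y^4 + 512y^3 + 368y^2 + 112y + 28,
and factoring out 4 leaves 4(64y^4 + 128y^3 + 92y^2 + 28y + 7).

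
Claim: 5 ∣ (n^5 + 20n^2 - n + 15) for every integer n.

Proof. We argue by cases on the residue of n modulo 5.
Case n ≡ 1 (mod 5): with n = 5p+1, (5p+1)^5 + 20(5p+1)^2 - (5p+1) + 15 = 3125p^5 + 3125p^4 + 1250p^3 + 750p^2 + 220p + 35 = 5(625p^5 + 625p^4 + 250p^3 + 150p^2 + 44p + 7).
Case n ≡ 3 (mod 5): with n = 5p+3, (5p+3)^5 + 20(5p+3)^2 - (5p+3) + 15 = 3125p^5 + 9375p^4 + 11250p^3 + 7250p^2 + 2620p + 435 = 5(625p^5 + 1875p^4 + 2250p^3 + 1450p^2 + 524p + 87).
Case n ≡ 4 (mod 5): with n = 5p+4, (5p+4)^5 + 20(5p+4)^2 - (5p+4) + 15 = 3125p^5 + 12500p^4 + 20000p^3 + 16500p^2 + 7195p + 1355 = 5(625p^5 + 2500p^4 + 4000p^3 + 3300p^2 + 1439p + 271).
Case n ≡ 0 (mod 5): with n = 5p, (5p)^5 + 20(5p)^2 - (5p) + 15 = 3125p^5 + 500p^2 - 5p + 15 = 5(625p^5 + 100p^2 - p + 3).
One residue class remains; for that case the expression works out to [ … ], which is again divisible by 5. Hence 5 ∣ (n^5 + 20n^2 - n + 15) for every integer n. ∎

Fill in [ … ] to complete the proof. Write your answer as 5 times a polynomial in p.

5(625p^5 + 1250p^4 + 1000p^3 + 500p^2 + 159p + 25)

Only n ≡ 2 (mod 5) is unaccounted for. Put n = 5p+2:
(5p+2)^5 + 20(5p+2)^2 - (5p+2) + 15 expands to 3125p^5 + 6250p^4 + 5000p^3 + 2500p^2 + 795p + 125,
and factoring out 5 leaves 5(625p^5 + 1250p^4 + 1000p^3 + 500p^2 + 159p + 25).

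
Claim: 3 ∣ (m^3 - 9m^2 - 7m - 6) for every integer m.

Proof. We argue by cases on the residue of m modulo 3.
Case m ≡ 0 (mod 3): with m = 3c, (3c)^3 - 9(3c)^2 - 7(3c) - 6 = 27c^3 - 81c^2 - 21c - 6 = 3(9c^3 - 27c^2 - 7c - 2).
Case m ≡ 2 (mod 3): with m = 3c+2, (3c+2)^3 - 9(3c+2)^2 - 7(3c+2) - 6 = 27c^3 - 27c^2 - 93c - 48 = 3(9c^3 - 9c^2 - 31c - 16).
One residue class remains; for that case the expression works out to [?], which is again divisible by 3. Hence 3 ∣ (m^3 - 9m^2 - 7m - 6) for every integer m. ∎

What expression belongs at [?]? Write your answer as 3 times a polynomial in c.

Only m ≡ 1 (mod 3) is unaccounted for. Put m = 3c+1:
(3c+1)^3 - 9(3c+1)^2 - 7(3c+1) - 6 expands to 27c^3 - 54c^2 - 66c - 21,
and factoring out 3 leaves 3(9c^3 - 18c^2 - 22c - 7).

3(9c^3 - 18c^2 - 22c - 7)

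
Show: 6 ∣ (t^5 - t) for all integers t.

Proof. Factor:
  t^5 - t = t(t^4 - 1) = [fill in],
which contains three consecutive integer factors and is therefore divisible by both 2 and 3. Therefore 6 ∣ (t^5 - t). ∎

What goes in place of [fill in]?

(t - 1)t(t + 1)(t^2 + 1)

t^4 - 1 = (t^2 - 1)(t^2 + 1), and t^2 - 1 = (t-1)(t+1).
So t(t^4 - 1) = (t - 1)t(t + 1)(t^2 + 1).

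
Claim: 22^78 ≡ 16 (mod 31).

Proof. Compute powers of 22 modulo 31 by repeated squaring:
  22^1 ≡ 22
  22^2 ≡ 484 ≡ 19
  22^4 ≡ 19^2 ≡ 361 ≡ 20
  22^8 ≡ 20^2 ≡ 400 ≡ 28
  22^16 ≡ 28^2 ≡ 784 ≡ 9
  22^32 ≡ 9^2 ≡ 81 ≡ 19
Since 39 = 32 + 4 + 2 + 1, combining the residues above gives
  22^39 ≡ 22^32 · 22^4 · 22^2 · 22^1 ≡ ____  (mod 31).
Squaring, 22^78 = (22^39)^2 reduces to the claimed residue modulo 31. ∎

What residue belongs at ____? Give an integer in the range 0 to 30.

27

22^32 · 22^4 · 22^2 · 22^1 ≡ 19 · 20 · 19 · 22 = 158840.
158840 mod 31 = 27, so 22^39 ≡ 27 (mod 31).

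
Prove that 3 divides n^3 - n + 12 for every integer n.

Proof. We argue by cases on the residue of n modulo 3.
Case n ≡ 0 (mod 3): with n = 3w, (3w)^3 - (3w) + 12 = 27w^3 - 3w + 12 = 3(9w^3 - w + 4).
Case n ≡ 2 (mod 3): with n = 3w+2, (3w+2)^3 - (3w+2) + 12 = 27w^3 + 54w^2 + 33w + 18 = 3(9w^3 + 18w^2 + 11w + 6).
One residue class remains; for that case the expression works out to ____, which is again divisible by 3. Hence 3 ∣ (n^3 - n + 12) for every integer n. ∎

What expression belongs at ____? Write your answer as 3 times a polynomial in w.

Only n ≡ 1 (mod 3) is unaccounted for. Put n = 3w+1:
(3w+1)^3 - (3w+1) + 12 expands to 27w^3 + 27w^2 + 6w + 12,
and factoring out 3 leaves 3(9w^3 + 9w^2 + 2w + 4).

3(9w^3 + 9w^2 + 2w + 4)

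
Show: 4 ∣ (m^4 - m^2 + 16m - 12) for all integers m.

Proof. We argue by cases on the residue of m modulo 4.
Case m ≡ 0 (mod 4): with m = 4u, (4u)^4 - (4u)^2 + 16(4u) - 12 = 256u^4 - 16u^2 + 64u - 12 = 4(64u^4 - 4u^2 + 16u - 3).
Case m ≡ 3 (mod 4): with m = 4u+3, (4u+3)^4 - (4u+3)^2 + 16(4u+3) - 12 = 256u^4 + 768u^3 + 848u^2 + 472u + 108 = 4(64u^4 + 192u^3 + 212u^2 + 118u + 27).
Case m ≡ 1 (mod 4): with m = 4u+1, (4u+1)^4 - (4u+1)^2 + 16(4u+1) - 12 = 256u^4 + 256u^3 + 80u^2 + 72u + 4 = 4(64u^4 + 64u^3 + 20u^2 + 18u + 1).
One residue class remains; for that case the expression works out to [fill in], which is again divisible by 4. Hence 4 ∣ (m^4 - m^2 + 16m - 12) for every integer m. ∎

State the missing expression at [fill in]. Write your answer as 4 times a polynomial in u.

Only m ≡ 2 (mod 4) is unaccounted for. Put m = 4u+2:
(4u+2)^4 - (4u+2)^2 + 16(4u+2) - 12 expands to 256u^4 + 512u^3 + 368u^2 + 176u + 32,
and factoring out 4 leaves 4(64u^4 + 128u^3 + 92u^2 + 44u + 8).

4(64u^4 + 128u^3 + 92u^2 + 44u + 8)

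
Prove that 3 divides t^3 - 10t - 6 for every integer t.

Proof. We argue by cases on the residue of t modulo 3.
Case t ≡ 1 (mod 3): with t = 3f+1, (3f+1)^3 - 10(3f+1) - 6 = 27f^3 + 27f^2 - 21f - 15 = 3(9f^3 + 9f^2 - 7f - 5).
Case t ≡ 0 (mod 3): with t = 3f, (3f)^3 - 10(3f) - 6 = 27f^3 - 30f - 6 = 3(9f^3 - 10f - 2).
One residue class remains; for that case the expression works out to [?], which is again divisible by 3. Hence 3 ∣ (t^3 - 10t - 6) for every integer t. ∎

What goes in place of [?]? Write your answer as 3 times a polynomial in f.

Only t ≡ 2 (mod 3) is unaccounted for. Put t = 3f+2:
(3f+2)^3 - 10(3f+2) - 6 expands to 27f^3 + 54f^2 + 6f - 18,
and factoring out 3 leaves 3(9f^3 + 18f^2 + 2f - 6).

3(9f^3 + 18f^2 + 2f - 6)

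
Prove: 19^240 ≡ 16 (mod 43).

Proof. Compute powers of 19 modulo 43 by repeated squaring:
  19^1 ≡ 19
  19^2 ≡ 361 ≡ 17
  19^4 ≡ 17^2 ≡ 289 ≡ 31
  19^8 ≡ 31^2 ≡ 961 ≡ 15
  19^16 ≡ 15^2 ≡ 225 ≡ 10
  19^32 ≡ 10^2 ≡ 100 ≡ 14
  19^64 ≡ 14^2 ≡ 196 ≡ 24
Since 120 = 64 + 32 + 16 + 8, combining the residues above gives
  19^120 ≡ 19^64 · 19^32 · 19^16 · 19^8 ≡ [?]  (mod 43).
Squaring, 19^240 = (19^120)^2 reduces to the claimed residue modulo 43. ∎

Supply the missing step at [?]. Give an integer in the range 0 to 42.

4

19^64 · 19^32 · 19^16 · 19^8 ≡ 24 · 14 · 10 · 15 = 50400.
50400 mod 43 = 4, so 19^120 ≡ 4 (mod 43).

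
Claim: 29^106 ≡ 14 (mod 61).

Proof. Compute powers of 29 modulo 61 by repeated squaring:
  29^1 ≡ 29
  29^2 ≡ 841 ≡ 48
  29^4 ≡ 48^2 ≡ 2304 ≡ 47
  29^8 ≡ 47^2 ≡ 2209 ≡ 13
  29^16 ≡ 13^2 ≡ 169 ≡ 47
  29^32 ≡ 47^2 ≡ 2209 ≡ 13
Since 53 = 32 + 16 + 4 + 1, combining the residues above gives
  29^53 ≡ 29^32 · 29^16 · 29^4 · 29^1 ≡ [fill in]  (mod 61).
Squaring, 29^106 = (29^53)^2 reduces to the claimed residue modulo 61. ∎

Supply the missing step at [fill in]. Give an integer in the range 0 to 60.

21

29^32 · 29^16 · 29^4 · 29^1 ≡ 13 · 47 · 47 · 29 = 832793.
832793 mod 61 = 21, so 29^53 ≡ 21 (mod 61).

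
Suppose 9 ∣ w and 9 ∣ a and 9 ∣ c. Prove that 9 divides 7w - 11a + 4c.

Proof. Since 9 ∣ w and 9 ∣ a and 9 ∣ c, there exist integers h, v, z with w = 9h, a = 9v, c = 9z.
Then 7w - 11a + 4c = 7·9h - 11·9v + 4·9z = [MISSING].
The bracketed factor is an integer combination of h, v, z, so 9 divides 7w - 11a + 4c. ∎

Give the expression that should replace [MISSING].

Pull the common 9 out of every term: 7·9h - 11·9v + 4·9z = 9(7h - 11v + 4z).
7h - 11v + 4z is an integer, which exhibits the divisibility.

9(7h - 11v + 4z)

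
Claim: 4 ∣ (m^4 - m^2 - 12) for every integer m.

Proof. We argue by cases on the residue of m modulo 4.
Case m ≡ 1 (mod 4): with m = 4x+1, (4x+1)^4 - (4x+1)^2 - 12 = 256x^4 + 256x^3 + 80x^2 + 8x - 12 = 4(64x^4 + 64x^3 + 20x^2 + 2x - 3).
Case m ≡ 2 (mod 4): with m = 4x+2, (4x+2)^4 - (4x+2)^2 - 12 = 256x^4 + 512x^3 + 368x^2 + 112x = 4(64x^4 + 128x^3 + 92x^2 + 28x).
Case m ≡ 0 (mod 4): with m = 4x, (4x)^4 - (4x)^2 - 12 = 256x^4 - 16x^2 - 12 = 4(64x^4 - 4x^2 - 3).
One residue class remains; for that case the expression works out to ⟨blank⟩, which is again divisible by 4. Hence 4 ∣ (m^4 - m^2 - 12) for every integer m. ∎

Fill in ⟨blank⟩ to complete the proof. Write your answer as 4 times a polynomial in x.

4(64x^4 + 192x^3 + 212x^2 + 102x + 15)

The residues treated are {1, 2, 0}, so the missing case is m ≡ 3 (mod 4); write m = 4x+3.
Then (4x+3)^4 - (4x+3)^2 - 12 = 256x^4 + 768x^3 + 848x^2 + 408x + 60 = 4(64x^4 + 192x^3 + 212x^2 + 102x + 15).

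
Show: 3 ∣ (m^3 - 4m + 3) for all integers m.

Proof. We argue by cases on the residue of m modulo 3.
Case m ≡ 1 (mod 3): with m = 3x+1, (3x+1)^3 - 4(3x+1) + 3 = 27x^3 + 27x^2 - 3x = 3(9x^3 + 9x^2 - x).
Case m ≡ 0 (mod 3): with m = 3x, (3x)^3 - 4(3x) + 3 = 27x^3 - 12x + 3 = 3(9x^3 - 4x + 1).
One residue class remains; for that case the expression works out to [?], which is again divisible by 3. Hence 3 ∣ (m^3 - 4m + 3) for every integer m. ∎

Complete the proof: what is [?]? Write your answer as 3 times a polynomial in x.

Only m ≡ 2 (mod 3) is unaccounted for. Put m = 3x+2:
(3x+2)^3 - 4(3x+2) + 3 expands to 27x^3 + 54x^2 + 24x + 3,
and factoring out 3 leaves 3(9x^3 + 18x^2 + 8x + 1).

3(9x^3 + 18x^2 + 8x + 1)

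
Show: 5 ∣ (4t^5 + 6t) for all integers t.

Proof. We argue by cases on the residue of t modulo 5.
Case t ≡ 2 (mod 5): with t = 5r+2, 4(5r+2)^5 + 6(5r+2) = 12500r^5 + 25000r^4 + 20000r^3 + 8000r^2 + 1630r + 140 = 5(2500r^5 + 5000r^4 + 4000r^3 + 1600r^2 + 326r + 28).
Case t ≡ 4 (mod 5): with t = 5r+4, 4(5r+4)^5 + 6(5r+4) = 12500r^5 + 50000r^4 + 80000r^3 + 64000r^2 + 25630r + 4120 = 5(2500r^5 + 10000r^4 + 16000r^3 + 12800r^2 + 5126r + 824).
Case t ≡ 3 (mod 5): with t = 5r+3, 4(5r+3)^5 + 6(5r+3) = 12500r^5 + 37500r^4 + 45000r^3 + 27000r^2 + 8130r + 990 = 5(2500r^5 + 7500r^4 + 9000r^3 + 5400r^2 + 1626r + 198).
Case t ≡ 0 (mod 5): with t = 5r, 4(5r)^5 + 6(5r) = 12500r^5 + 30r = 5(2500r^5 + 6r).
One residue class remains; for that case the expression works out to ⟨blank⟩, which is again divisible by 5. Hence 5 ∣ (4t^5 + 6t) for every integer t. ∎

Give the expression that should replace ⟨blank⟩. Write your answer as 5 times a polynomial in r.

Only t ≡ 1 (mod 5) is unaccounted for. Put t = 5r+1:
4(5r+1)^5 + 6(5r+1) expands to 12500r^5 + 12500r^4 + 5000r^3 + 1000r^2 + 130r + 10,
and factoring out 5 leaves 5(2500r^5 + 2500r^4 + 1000r^3 + 200r^2 + 26r + 2).

5(2500r^5 + 2500r^4 + 1000r^3 + 200r^2 + 26r + 2)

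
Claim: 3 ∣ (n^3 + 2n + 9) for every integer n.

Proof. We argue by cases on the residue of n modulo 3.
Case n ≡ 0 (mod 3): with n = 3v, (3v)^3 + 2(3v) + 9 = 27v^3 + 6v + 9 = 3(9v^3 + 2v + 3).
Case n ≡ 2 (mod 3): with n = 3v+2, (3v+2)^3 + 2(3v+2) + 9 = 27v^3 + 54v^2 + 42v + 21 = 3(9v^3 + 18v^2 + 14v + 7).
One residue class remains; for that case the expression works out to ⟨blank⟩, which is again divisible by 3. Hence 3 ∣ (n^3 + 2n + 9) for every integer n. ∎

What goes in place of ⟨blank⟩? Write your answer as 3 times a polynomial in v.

Only n ≡ 1 (mod 3) is unaccounted for. Put n = 3v+1:
(3v+1)^3 + 2(3v+1) + 9 expands to 27v^3 + 27v^2 + 15v + 12,
and factoring out 3 leaves 3(9v^3 + 9v^2 + 5v + 4).

3(9v^3 + 9v^2 + 5v + 4)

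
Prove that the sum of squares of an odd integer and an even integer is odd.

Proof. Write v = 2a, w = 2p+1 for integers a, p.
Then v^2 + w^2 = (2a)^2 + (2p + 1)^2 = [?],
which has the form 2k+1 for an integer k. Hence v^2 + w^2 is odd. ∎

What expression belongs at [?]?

Expanding: (2a)^2 + (2p + 1)^2 = 4a^2 + 4p^2 + 4p + 1.
Every term except the constant is even, so this is 2(2a^2 + 2p^2 + 2p) + 1,
and 2a^2 + 2p^2 + 2p ∈ ℤ gives the required form.

2(2a^2 + 2p^2 + 2p) + 1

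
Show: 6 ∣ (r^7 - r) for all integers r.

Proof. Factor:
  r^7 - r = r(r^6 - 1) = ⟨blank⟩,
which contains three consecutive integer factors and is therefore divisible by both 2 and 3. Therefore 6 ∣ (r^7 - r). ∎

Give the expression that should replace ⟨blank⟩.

(r - 1)r(r + 1)(r^4 + r^2 + 1)

r^6 - 1 = (r^2 - 1)(r^4 + r^2 + 1), and r^2 - 1 = (r-1)(r+1).
So r(r^6 - 1) = (r - 1)r(r + 1)(r^4 + r^2 + 1).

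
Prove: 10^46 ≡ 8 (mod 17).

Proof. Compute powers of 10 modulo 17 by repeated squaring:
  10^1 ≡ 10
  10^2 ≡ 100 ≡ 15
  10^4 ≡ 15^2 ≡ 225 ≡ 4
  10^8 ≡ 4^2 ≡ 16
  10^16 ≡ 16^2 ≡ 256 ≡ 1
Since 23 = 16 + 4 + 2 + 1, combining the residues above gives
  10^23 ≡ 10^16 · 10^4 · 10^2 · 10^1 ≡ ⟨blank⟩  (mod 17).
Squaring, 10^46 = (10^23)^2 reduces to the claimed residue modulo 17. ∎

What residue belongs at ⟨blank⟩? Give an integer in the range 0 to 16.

10^16 · 10^4 · 10^2 · 10^1 ≡ 1 · 4 · 15 · 10 = 600.
600 mod 17 = 5, so 10^23 ≡ 5 (mod 17).

5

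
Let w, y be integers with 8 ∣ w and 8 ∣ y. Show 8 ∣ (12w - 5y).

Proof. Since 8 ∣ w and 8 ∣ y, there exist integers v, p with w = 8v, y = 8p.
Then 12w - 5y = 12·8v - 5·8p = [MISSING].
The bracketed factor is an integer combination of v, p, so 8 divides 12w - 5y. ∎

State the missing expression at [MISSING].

Pull the common 8 out of every term: 12·8v - 5·8p = 8(-5p + 12v).
-5p + 12v is an integer, which exhibits the divisibility.

8(-5p + 12v)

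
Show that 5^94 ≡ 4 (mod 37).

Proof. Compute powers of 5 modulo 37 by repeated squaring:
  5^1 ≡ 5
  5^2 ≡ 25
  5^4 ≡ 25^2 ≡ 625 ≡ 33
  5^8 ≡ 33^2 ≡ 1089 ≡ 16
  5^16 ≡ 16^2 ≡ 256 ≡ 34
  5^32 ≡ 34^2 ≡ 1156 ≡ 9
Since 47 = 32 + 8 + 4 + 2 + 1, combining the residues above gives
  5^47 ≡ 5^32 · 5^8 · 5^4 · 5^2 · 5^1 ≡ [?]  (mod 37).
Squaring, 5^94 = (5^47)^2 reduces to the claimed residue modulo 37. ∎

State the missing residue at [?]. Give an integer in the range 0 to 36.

Multiply the listed residues: 9 · 16 · 33 · 25 · 5 = 144 → 4752 → 118800 → 594000.
Reducing modulo 37: 594000 = 16054·37 + 2, so 5^47 ≡ 2.

2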